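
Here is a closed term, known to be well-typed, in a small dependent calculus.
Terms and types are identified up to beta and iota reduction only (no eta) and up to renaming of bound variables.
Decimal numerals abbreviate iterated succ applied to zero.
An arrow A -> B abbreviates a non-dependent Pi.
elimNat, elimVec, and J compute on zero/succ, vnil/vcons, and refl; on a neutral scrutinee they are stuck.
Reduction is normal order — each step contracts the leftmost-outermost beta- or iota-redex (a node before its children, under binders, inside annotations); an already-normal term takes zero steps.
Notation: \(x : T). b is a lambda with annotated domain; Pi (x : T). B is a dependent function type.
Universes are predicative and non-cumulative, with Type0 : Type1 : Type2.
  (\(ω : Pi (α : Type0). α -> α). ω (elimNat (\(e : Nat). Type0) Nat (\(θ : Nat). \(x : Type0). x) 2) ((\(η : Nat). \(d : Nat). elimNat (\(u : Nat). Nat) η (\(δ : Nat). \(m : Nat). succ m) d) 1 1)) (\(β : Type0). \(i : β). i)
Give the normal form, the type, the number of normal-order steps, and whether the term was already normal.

reduced normal form:
  2
inferred type:
  Nat
reduction steps (normal order): 9
term was already normal: no
first contracted redex: a beta-redex


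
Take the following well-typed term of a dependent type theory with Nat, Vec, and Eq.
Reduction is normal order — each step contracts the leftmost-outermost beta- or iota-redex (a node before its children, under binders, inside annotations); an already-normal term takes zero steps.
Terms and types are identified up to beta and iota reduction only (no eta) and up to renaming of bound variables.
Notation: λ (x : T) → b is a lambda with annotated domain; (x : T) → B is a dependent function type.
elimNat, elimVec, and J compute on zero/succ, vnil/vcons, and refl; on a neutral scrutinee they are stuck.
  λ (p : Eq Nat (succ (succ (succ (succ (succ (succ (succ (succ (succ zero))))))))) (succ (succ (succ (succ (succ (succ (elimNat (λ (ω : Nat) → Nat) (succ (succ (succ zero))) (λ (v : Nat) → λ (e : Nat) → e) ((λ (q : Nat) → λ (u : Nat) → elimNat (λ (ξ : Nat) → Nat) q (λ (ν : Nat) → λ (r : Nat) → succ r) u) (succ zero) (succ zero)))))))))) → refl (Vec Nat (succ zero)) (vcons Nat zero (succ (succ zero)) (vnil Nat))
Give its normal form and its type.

resulting normal form:
  λ (p : Eq Nat (succ (succ (succ (succ (succ (succ (succ (succ (succ zero))))))))) (succ (succ (succ (succ (succ (succ (succ (succ (succ zero)))))))))) → refl (Vec Nat (succ zero)) (vcons Nat zero (succ (succ zero)) (vnil Nat))
type:
  (p : Eq Nat (succ (succ (succ (succ (succ (succ (succ (succ (succ zero))))))))) (succ (succ (succ (succ (succ (succ (succ (succ (succ zero)))))))))) → Eq (Vec Nat (succ zero)) (vcons Nat zero (succ (succ zero)) (vnil Nat)) (vcons Nat zero (succ (succ zero)) (vnil Nat))


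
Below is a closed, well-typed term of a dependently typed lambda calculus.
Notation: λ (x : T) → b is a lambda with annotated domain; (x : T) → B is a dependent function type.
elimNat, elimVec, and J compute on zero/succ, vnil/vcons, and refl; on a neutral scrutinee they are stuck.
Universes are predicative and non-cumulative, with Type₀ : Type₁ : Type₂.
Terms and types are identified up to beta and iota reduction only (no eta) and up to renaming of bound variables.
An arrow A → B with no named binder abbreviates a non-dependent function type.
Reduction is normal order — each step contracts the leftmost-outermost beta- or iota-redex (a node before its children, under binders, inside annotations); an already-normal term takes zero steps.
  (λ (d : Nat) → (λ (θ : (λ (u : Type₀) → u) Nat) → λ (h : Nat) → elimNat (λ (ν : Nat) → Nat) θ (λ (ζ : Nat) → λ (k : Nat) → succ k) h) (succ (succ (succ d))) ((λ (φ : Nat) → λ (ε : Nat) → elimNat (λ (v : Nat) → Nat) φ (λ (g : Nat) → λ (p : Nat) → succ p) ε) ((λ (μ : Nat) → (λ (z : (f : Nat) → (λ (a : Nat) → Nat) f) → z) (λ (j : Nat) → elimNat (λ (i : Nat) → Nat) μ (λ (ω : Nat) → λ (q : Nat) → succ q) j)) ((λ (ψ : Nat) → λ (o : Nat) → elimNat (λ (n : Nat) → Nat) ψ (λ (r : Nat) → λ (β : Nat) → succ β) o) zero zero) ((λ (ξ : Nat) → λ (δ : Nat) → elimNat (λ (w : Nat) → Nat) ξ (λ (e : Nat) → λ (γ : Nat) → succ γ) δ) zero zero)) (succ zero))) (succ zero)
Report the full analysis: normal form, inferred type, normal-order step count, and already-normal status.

resulting normal form:
  succ (succ (succ (succ (succ zero))))
inferred type:
  Nat
steps to reach normal form (normal order): 23
started in normal form: no
first contracted redex: a beta-redex


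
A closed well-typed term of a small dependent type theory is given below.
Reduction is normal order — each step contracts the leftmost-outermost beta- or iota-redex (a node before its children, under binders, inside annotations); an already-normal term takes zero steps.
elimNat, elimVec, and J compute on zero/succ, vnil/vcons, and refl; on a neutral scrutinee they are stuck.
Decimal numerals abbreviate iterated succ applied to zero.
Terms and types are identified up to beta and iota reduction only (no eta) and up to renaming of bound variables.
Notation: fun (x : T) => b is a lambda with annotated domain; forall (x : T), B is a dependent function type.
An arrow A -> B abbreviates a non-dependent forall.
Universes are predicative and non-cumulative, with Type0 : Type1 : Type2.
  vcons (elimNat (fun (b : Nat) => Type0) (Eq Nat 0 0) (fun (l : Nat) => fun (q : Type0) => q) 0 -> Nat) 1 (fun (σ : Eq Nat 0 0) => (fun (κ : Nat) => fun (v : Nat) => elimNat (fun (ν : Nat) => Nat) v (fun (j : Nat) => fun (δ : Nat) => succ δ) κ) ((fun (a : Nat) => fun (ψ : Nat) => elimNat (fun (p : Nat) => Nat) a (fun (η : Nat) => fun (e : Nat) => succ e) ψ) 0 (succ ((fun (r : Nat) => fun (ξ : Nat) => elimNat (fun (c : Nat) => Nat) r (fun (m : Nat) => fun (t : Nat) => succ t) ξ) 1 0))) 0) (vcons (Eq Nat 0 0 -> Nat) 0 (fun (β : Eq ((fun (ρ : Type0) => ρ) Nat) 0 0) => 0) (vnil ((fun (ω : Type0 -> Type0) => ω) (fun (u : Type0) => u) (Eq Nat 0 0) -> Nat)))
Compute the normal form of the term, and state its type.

resulting normal form:
  vcons (Eq Nat 0 0 -> Nat) 1 (fun (b : Eq Nat 0 0) => 2) (vcons (Eq Nat 0 0 -> Nat) 0 (fun (l : Eq Nat 0 0) => 0) (vnil (Eq Nat 0 0 -> Nat)))
the term's type:
  Vec (Eq Nat 0 0 -> Nat) 2
observation: contracting an elimNat iota-redex first, the term normalizes in 25 steps.


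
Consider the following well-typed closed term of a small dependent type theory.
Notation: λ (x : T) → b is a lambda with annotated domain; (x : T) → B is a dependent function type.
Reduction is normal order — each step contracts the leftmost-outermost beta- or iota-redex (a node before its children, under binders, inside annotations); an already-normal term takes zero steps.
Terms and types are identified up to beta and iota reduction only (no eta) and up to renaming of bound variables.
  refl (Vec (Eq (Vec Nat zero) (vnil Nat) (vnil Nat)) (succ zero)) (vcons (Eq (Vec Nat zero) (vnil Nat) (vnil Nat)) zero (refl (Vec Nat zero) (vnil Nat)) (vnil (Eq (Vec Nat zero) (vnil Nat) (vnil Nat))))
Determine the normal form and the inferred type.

resulting normal form:
  refl (Vec (Eq (Vec Nat zero) (vnil Nat) (vnil Nat)) (succ zero)) (vcons (Eq (Vec Nat zero) (vnil Nat) (vnil Nat)) zero (refl (Vec Nat zero) (vnil Nat)) (vnil (Eq (Vec Nat zero) (vnil Nat) (vnil Nat))))
type:
  Eq (Vec (Eq (Vec Nat zero) (vnil Nat) (vnil Nat)) (succ zero)) (vcons (Eq (Vec Nat zero) (vnil Nat) (vnil Nat)) zero (refl (Vec Nat zero) (vnil Nat)) (vnil (Eq (Vec Nat zero) (vnil Nat) (vnil Nat)))) (vcons (Eq (Vec Nat zero) (vnil Nat) (vnil Nat)) zero (refl (Vec Nat zero) (vnil Nat)) (vnil (Eq (Vec Nat zero) (vnil Nat) (vnil Nat))))
observation: no redex remains anywhere in the term; it is its own normal form.


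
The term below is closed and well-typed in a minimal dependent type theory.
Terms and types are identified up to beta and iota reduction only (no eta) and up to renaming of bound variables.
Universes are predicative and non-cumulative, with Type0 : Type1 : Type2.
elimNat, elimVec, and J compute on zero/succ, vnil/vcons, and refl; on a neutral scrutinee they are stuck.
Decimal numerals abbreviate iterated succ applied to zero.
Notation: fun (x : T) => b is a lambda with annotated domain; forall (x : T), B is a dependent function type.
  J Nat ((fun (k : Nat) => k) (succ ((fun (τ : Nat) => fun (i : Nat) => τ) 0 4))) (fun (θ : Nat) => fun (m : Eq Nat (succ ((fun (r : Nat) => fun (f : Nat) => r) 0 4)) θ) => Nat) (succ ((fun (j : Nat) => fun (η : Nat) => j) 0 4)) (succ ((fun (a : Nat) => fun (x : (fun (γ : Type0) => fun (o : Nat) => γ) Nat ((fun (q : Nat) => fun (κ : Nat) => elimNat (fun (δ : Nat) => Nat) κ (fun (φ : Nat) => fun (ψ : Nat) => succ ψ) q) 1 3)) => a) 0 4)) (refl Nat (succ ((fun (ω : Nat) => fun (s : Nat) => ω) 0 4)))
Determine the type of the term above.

inferred type:
  Nat


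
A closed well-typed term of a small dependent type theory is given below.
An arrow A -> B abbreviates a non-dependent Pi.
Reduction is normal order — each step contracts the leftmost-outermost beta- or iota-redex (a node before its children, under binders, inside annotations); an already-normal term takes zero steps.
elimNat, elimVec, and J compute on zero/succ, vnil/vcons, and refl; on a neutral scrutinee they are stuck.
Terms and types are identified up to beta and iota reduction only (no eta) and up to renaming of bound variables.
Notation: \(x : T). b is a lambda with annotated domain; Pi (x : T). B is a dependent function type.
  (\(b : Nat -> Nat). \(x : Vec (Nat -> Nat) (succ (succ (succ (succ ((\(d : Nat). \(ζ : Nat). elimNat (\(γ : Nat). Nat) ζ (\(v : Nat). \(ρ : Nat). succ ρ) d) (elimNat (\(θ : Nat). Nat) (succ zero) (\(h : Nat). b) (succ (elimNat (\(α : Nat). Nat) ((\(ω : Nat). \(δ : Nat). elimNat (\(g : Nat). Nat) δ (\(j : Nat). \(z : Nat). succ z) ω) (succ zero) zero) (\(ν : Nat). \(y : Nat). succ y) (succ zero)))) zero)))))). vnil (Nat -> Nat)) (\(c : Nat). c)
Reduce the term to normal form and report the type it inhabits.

resulting normal form:
  \(b : Vec (Nat -> Nat) (succ (succ (succ (succ (succ zero)))))). vnil (Nat -> Nat)
the term's type:
  Vec (Nat -> Nat) (succ (succ (succ (succ (succ zero))))) -> Vec (Nat -> Nat) zero


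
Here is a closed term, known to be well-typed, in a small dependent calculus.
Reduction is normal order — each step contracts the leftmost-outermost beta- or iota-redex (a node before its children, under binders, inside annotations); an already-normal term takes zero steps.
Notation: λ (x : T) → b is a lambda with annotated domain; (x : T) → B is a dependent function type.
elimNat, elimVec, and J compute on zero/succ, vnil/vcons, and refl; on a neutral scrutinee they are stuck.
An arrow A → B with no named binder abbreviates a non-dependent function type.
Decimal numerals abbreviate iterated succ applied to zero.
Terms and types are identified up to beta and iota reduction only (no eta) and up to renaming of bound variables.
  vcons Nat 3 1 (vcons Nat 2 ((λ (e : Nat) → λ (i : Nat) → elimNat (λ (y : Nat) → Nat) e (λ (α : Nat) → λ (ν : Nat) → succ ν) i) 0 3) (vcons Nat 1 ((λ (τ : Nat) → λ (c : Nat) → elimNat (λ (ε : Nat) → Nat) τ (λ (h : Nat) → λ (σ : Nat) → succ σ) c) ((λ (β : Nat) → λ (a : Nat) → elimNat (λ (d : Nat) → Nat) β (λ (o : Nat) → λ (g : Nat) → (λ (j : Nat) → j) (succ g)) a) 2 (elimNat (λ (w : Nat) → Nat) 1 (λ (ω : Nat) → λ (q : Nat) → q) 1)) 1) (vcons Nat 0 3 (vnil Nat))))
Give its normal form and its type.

reduced normal form:
  vcons Nat 3 1 (vcons Nat 2 3 (vcons Nat 1 4 (vcons Nat 0 3 (vnil Nat))))
inferred type:
  Vec Nat 4
observation: the term reaches its normal form after 29 normal-order steps.


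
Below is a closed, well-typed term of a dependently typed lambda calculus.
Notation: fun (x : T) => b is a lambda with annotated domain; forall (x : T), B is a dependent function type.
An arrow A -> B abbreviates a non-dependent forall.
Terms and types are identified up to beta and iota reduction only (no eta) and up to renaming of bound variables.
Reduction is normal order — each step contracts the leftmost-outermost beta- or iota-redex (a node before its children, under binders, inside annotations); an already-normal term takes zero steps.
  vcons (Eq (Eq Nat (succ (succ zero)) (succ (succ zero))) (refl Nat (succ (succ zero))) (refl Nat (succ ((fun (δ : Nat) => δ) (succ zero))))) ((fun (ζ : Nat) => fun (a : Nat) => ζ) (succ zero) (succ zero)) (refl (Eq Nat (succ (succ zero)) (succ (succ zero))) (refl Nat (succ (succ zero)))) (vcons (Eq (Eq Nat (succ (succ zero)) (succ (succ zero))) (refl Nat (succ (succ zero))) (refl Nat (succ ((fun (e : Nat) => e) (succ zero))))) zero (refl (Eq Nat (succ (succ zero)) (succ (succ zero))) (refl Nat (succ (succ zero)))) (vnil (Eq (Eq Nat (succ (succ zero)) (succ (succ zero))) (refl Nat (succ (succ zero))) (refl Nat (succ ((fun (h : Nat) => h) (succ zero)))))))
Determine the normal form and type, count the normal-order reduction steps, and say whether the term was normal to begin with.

resulting normal form:
  vcons (Eq (Eq Nat (succ (succ zero)) (succ (succ zero))) (refl Nat (succ (succ zero))) (refl Nat (succ (succ zero)))) (succ zero) (refl (Eq Nat (succ (succ zero)) (succ (succ zero))) (refl Nat (succ (succ zero)))) (vcons (Eq (Eq Nat (succ (succ zero)) (succ (succ zero))) (refl Nat (succ (succ zero))) (refl Nat (succ (succ zero)))) zero (refl (Eq Nat (succ (succ zero)) (succ (succ zero))) (refl Nat (succ (succ zero)))) (vnil (Eq (Eq Nat (succ (succ zero)) (succ (succ zero))) (refl Nat (succ (succ zero))) (refl Nat (succ (succ zero))))))
inferred type:
  Vec (Eq (Eq Nat (succ (succ zero)) (succ (succ zero))) (refl Nat (succ (succ zero))) (refl Nat (succ (succ zero)))) (succ (succ zero))
normal-order step count: 5
already normal: no
first redex: a beta-redex


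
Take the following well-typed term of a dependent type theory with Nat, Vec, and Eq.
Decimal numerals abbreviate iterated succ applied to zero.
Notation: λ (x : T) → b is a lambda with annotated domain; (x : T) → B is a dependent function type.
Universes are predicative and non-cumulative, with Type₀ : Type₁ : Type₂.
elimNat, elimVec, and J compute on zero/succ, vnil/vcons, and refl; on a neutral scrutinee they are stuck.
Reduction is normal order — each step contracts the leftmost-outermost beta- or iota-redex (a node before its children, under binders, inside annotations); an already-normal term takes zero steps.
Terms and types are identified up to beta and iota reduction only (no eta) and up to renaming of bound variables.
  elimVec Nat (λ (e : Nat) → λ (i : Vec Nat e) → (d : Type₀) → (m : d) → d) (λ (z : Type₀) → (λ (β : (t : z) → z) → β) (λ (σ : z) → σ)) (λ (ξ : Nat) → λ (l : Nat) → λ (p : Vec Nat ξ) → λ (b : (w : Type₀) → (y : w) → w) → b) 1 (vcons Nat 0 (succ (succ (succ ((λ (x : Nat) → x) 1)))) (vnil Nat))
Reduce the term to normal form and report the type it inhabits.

resulting normal form:
  λ (e : Type₀) → λ (i : e) → i
the term's type:
  (e : Type₀) → (i : e) → e


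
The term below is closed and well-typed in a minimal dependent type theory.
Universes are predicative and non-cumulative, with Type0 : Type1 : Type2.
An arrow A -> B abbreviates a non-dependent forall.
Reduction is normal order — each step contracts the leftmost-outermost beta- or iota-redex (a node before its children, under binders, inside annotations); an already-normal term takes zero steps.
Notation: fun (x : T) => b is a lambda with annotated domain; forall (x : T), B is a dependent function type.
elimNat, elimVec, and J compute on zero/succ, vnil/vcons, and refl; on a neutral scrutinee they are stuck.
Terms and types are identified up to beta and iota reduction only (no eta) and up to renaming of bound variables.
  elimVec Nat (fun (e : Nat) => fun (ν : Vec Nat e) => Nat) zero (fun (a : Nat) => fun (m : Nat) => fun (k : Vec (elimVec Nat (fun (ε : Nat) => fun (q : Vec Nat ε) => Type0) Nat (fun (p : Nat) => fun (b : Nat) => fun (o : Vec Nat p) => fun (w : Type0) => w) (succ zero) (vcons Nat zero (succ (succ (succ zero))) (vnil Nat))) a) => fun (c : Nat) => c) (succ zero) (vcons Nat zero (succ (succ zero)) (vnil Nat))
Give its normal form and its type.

resulting normal form:
  zero
inferred type:
  Nat


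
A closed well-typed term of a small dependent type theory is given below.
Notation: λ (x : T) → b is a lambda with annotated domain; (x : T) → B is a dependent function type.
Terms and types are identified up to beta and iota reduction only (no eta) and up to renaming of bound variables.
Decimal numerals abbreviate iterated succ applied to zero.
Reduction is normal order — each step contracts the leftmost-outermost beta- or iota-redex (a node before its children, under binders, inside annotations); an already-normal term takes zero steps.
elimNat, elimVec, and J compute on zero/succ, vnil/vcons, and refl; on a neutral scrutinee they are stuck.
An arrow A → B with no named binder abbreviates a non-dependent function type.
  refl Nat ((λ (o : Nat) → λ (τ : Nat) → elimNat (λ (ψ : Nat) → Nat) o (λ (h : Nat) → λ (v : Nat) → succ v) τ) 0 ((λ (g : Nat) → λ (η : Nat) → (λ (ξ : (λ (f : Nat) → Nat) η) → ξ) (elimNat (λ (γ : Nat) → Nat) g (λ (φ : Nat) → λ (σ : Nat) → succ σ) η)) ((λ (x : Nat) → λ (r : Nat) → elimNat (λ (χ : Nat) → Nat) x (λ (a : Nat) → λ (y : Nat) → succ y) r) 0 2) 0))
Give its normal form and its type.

resulting normal form:
  refl Nat 2
type:
  Eq Nat 2 2
observation: the term reaches its normal form after 22 normal-order steps.


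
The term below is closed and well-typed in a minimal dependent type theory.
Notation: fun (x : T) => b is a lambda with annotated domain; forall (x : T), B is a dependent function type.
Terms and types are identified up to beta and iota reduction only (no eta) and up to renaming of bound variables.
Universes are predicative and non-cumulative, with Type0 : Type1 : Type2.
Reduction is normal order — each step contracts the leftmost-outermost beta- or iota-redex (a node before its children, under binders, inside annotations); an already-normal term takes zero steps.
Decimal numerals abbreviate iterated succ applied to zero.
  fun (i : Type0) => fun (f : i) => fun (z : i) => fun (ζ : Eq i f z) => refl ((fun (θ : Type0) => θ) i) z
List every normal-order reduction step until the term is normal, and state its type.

normal-order reduction:
  fun (i : Type0) => fun (f : i) => fun (z : i) => fun (ζ : Eq i f z) => refl ((fun (θ : Type0) => θ) i) z
  ~> fun (i : Type0) => fun (f : i) => fun (z : i) => fun (ζ : Eq i f z) => refl i z
inferred type:
  forall (i : Type0), forall (f : i), forall (z : i), forall (ζ : Eq i f z), Eq i z z


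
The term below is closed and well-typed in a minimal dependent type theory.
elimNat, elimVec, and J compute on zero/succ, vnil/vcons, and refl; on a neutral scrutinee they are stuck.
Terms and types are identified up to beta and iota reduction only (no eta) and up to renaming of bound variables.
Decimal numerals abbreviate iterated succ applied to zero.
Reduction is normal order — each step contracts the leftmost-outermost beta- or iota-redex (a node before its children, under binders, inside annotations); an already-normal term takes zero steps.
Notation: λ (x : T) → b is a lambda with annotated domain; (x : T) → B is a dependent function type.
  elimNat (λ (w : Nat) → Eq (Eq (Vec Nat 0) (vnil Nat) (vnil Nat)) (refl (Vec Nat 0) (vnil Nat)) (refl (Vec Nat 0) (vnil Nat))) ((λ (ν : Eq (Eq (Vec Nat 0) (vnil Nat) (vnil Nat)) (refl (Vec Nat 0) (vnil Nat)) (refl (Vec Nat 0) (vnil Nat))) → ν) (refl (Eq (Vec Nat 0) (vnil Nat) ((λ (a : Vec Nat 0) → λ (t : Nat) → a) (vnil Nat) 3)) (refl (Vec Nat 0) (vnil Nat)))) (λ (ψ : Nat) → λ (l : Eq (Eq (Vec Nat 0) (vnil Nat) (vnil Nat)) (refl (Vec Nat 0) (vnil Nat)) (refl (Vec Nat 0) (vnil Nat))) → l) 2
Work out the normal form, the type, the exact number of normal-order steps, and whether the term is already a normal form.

reduced normal form:
  refl (Eq (Vec Nat 0) (vnil Nat) (vnil Nat)) (refl (Vec Nat 0) (vnil Nat))
the term's type:
  Eq (Eq (Vec Nat 0) (vnil Nat) (vnil Nat)) (refl (Vec Nat 0) (vnil Nat)) (refl (Vec Nat 0) (vnil Nat))
normal-order step count: 10
started in normal form: no
first redex: an elimNat iota-redex


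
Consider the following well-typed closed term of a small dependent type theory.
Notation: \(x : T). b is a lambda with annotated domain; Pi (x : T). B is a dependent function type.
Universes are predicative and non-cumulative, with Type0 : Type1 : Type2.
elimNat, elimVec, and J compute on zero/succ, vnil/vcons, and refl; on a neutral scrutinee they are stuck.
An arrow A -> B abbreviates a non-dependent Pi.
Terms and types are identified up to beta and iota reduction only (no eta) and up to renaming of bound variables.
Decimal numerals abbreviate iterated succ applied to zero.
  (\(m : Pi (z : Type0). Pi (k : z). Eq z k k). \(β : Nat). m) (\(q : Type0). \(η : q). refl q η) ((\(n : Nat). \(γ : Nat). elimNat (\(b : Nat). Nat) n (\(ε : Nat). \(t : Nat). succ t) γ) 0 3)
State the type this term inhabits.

inferred type:
  Pi (m : Type0). Pi (z : m). Eq m z z


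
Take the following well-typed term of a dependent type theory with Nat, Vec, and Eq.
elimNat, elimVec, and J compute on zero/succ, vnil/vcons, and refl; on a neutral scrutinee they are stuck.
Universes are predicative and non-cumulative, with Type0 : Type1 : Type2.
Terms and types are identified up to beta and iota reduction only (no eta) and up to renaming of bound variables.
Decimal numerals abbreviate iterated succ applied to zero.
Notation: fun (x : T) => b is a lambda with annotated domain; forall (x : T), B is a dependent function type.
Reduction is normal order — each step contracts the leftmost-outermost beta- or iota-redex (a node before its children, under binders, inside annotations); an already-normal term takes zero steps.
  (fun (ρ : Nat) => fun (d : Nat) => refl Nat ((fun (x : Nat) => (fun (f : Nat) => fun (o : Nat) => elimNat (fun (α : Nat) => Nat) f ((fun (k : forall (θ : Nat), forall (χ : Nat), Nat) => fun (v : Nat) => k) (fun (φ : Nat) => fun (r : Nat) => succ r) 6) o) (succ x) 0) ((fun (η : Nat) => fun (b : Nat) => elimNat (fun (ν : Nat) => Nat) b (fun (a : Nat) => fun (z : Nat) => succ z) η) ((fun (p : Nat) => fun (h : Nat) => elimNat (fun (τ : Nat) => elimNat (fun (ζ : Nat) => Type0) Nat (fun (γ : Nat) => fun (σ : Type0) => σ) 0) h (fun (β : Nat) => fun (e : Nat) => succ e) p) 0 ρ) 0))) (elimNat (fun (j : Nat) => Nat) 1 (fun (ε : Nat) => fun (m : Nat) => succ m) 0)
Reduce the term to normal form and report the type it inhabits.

reduced normal form:
  fun (ρ : Nat) => refl Nat 2
inferred type:
  forall (ρ : Nat), Eq Nat 2 2


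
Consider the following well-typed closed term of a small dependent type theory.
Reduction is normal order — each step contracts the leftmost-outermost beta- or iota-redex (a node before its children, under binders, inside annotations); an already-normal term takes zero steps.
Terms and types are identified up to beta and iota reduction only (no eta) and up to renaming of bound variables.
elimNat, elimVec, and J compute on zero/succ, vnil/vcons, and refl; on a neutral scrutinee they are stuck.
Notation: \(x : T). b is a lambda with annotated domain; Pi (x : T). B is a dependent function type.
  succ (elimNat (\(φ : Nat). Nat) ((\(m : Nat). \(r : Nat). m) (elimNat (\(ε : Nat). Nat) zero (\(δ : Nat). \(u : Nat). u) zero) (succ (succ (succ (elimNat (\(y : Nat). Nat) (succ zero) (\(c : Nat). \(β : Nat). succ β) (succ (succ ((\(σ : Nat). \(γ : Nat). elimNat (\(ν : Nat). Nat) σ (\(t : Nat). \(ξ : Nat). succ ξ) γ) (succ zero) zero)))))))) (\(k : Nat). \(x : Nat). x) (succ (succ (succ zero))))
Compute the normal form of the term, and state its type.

resulting normal form:
  succ zero
the term's type:
  Nat


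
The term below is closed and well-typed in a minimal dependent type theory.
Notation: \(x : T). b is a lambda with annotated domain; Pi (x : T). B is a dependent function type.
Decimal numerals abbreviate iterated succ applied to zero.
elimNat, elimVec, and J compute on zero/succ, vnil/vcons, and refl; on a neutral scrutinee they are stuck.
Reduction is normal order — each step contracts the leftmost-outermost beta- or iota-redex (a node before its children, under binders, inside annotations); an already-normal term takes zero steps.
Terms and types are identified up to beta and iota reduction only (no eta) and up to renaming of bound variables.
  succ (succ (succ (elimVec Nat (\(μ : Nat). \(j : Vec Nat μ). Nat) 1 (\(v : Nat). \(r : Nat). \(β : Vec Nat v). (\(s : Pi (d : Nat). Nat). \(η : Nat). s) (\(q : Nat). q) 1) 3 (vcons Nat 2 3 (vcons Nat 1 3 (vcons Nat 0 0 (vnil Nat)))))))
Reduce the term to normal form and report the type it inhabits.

reduced normal form:
  4
type:
  Nat
observation: 22 normal-order steps separate the term from its normal form.


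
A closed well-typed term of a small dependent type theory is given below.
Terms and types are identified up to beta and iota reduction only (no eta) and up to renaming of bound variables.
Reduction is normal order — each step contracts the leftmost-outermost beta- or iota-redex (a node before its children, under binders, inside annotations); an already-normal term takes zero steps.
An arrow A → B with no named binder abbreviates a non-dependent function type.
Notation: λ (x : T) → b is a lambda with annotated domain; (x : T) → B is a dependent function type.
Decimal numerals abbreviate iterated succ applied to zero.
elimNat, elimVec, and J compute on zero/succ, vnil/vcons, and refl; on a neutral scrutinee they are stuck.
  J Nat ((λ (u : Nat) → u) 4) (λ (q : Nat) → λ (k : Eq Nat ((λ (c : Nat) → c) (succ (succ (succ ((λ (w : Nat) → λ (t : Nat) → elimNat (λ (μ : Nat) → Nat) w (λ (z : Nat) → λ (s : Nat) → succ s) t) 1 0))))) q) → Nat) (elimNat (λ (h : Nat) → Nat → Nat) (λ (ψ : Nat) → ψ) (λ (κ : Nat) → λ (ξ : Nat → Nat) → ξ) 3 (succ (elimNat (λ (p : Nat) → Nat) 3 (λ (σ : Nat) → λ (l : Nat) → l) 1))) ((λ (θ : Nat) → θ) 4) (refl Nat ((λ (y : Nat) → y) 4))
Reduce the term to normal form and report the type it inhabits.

reduced normal form:
  4
type:
  Nat
observation: reduction starts at a J iota-redex, and 16 normal-order steps reach the normal form.


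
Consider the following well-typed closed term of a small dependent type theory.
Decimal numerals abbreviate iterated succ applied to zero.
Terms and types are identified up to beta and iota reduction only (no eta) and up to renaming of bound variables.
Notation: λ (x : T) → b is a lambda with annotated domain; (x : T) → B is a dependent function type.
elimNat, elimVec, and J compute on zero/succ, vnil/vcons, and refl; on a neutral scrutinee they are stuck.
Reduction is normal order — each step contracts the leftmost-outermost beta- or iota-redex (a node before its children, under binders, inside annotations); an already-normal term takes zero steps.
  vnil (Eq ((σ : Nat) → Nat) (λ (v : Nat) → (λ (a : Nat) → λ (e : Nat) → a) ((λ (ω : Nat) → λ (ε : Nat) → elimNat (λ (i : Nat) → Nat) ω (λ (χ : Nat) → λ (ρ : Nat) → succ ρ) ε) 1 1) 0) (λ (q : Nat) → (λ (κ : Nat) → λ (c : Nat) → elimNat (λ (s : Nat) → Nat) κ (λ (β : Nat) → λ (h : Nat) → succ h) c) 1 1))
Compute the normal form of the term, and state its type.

resulting normal form:
  vnil (Eq ((σ : Nat) → Nat) (λ (v : Nat) → 2) (λ (a : Nat) → 2))
the term's type:
  Vec (Eq ((σ : Nat) → Nat) (λ (v : Nat) → 2) (λ (a : Nat) → 2)) 0


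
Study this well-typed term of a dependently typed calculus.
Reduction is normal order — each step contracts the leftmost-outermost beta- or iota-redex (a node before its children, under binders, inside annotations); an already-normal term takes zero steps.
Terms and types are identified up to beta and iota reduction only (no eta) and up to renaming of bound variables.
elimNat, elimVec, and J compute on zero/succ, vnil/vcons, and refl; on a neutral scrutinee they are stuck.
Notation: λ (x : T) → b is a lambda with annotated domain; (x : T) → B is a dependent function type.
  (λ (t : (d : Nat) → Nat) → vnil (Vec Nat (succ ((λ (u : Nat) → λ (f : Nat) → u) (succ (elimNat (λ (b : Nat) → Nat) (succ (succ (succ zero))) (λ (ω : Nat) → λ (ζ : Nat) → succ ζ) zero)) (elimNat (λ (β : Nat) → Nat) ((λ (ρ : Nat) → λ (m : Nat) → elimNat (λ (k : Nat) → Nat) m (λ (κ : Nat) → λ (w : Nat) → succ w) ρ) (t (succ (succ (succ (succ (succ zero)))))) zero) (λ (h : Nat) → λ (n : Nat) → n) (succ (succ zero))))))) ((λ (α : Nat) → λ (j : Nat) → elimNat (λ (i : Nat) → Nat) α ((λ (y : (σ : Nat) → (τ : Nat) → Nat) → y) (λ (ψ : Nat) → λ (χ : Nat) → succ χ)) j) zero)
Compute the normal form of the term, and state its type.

reduced normal form:
  vnil (Vec Nat (succ (succ (succ (succ (succ zero))))))
type:
  Vec (Vec Nat (succ (succ (succ (succ (succ zero)))))) zero


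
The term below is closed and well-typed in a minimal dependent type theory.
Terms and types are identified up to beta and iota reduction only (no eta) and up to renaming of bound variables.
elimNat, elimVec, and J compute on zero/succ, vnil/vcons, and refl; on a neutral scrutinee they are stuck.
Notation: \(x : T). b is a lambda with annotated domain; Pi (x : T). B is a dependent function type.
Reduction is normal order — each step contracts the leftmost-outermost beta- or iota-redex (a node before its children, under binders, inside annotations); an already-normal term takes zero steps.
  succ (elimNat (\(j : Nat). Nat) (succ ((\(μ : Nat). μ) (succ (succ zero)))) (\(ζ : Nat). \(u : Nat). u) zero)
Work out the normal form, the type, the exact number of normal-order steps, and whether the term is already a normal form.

reduced normal form:
  succ (succ (succ (succ zero)))
the term's type:
  Nat
reduction steps (normal order): 2
term was already normal: no
first redex: an elimNat iota-redex


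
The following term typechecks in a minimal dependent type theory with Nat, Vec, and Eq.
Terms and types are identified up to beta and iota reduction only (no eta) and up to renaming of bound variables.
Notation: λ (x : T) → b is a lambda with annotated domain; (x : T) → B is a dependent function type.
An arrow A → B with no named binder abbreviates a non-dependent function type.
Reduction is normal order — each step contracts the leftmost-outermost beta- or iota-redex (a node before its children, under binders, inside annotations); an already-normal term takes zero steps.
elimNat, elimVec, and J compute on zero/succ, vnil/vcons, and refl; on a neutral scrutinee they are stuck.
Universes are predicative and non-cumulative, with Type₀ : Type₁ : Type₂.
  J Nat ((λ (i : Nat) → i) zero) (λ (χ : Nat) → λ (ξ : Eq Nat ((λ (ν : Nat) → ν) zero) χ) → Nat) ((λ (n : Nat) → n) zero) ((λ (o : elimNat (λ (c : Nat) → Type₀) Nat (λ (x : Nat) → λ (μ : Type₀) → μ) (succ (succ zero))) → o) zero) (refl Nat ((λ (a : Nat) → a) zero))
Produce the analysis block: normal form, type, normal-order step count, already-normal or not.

resulting normal form:
  zero
the term's type:
  Nat
normal-order step count: 2
already normal: no
first redex: a J iota-redex


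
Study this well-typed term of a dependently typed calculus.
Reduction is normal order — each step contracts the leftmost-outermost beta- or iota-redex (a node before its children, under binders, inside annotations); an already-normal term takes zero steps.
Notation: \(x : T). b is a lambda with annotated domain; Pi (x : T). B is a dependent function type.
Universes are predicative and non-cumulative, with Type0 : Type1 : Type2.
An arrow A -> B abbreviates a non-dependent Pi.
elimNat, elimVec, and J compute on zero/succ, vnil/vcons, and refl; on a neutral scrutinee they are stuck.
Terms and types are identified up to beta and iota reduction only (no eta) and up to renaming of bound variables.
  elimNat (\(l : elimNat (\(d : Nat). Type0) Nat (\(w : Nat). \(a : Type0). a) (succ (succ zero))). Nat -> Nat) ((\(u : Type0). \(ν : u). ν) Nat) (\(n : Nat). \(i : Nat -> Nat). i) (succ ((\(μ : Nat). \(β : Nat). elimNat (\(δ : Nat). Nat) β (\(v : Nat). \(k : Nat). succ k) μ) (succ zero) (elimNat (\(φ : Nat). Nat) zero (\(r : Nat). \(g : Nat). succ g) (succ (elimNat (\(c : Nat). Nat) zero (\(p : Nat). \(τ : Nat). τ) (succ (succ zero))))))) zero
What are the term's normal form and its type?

reduced normal form:
  zero
inferred type:
  Nat


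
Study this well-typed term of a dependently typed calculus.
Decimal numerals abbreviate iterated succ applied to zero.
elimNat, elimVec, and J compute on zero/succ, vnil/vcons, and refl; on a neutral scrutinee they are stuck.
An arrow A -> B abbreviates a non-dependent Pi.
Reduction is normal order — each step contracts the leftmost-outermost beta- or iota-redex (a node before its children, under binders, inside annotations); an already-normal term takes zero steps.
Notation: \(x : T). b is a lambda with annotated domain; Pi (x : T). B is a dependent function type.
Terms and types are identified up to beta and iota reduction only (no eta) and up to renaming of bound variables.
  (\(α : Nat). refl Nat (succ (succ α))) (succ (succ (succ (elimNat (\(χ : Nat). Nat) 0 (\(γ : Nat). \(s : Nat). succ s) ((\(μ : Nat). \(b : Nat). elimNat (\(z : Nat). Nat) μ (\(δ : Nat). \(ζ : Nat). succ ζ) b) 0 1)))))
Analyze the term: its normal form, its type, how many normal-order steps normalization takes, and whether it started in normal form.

reduced normal form:
  refl Nat 6
the term's type:
  Eq Nat 6 6
normal-order step count: 11
started in normal form: no
first contracted redex: a beta-redex


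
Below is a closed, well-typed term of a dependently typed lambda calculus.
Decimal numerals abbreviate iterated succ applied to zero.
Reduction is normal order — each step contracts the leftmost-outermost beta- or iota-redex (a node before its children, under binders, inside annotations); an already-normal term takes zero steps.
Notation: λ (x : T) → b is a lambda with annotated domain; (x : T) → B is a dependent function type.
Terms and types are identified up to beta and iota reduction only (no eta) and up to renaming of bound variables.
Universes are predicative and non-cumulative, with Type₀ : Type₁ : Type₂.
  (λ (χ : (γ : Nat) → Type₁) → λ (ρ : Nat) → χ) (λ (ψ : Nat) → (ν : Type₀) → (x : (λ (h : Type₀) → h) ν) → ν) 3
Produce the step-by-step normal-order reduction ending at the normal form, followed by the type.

normal-order reduction:
  (λ (χ : (γ : Nat) → Type₁) → λ (ρ : Nat) → χ) (λ (ψ : Nat) → (ν : Type₀) → (x : (λ (h : Type₀) → h) ν) → ν) 3
  ~> (λ (χ : Nat) → λ (γ : Nat) → (ρ : Type₀) → (ψ : (λ (ν : Type₀) → ν) ρ) → ρ) 3
  ~> λ (χ : Nat) → (γ : Type₀) → (ρ : (λ (ψ : Type₀) → ψ) γ) → γ
  ~> λ (χ : Nat) → (γ : Type₀) → (ρ : γ) → γ
the term's type:
  (χ : Nat) → Type₁


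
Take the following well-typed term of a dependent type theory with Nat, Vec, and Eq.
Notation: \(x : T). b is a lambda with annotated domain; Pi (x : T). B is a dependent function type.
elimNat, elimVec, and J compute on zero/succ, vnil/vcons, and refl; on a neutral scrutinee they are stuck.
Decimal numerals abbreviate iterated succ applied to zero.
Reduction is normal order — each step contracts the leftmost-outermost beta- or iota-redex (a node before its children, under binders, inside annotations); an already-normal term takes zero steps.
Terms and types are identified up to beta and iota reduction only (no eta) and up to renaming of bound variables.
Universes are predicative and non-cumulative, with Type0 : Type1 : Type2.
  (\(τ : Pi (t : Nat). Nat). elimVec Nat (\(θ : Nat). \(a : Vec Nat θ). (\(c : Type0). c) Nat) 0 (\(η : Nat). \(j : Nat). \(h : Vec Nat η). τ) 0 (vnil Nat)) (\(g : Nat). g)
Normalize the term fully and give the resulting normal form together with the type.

reduced normal form:
  0
type:
  Nat


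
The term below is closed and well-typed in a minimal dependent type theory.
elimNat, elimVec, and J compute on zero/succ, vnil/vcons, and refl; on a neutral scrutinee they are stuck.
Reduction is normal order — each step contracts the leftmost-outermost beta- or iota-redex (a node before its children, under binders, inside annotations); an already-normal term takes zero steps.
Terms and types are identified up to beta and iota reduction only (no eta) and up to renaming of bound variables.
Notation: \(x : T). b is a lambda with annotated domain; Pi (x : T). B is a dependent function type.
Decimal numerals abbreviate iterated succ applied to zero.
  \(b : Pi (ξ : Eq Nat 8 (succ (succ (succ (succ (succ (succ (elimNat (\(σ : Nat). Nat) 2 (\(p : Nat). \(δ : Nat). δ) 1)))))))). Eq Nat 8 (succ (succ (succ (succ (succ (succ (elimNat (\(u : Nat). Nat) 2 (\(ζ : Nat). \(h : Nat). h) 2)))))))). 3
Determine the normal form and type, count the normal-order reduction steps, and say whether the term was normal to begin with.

reduced normal form:
  \(b : Pi (ξ : Eq Nat 8 8). Eq Nat 8 8). 3
inferred type:
  Pi (b : Pi (ξ : Eq Nat 8 8). Eq Nat 8 8). Nat
steps to reach normal form (normal order): 11
term was already normal: no
first redex: an elimNat iota-redex


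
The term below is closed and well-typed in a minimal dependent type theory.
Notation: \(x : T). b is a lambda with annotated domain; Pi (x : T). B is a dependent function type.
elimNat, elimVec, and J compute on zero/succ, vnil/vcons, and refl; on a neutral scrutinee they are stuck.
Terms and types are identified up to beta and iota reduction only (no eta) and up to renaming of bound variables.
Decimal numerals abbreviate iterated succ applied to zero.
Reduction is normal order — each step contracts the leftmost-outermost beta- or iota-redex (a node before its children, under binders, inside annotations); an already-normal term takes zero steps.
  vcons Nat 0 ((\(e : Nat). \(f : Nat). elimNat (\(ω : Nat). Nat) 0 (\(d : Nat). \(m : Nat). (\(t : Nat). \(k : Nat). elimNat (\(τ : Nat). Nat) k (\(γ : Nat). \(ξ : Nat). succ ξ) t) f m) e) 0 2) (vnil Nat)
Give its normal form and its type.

normal form:
  vcons Nat 0 0 (vnil Nat)
inferred type:
  Vec Nat 1


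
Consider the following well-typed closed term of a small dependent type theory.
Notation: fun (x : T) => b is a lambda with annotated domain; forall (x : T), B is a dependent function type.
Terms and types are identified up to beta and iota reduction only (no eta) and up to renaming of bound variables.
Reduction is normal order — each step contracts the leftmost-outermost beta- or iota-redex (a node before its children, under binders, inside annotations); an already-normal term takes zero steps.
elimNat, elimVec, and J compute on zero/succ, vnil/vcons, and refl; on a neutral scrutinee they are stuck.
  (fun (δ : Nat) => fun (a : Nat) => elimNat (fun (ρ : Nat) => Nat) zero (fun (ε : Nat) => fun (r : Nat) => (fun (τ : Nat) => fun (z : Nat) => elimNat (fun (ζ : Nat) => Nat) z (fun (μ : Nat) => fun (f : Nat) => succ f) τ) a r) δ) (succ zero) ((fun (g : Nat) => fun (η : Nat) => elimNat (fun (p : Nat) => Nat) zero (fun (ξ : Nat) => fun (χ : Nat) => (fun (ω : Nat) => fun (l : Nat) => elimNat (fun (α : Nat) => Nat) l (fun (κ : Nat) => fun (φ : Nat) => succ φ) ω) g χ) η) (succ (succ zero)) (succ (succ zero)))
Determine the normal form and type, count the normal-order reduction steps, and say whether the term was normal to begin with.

normal form:
  succ (succ (succ (succ zero)))
the term's type:
  Nat
reduction steps (normal order): 48
started in normal form: no
first contracted redex: a beta-redex


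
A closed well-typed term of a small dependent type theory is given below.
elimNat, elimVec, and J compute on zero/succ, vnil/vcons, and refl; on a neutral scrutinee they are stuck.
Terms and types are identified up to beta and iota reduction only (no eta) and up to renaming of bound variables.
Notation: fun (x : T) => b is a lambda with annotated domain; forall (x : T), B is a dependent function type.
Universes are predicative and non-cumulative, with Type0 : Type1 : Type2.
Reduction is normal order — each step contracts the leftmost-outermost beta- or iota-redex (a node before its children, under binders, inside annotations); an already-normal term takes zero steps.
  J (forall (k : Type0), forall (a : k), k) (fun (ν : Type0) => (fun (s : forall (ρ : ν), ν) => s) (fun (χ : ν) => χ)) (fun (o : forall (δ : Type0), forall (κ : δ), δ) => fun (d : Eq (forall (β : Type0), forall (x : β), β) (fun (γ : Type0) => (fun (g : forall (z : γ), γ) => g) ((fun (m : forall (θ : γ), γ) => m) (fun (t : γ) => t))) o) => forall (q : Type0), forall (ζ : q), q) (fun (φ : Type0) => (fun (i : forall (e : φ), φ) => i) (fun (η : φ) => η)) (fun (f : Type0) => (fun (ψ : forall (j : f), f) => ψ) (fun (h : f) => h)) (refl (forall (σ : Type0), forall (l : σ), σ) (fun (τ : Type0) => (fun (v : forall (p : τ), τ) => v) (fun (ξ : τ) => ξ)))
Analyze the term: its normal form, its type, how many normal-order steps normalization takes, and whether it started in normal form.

normal form:
  fun (k : Type0) => fun (a : k) => a
inferred type:
  forall (k : Type0), forall (a : k), k
reduction steps (normal order): 2
already normal: no
first contracted redex: a J iota-redex
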